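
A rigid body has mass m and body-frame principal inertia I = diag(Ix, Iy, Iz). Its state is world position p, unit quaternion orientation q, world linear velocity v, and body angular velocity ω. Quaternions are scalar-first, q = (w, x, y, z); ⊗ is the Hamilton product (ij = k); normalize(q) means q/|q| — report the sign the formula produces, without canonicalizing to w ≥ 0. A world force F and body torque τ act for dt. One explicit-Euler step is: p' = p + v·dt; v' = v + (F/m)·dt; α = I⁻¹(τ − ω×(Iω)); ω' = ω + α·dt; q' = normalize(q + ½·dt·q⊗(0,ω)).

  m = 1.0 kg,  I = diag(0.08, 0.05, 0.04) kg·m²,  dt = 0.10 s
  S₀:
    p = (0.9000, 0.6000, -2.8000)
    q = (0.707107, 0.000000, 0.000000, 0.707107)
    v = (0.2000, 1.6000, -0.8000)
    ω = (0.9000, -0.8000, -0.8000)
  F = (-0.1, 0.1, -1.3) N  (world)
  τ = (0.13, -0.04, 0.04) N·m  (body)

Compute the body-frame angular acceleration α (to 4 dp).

α = (1.7050, -0.2240, 0.4600)

gyro term ω×Iω = (-0.0064, -0.0288, 0.0216)
angular accel α = (1.7050, -0.2240, 0.4600)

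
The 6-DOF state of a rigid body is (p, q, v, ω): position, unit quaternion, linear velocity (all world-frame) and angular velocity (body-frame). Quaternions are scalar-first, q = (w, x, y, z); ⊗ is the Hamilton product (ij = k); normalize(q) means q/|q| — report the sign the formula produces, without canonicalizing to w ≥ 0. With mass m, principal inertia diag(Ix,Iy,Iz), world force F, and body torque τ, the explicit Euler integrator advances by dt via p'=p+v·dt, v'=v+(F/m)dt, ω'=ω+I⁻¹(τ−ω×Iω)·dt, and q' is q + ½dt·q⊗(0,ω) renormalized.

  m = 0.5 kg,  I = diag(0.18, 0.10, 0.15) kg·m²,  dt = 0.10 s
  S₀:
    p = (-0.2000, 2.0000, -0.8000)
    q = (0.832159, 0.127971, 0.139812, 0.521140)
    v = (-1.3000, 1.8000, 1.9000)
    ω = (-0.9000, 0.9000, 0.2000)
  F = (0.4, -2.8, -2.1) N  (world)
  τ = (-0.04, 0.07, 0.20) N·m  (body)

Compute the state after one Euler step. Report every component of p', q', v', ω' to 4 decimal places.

p' = (-0.3300, 2.1800, -0.6100)
q' = (0.8247, 0.0683, 0.1522, 0.5404)
v' = (-1.2200, 1.2400, 1.4800)
ω' = (-0.9272, 0.9754, 0.2901)

ω×(Iω) gyroscopic = (0.0090, -0.0054, 0.0648)
α = I⁻¹(τ − ω×Iω) = (-0.2722, 0.7540, 0.9013)
new body rate ω' = (-0.9272, 0.9754, 0.2901)
Hamilton product q⊗(0,ω) = (-0.1148849, -1.1900067, 0.2543229, 0.4074365)
updated quaternion q' = (0.8247, 0.0683, 0.1522, 0.5404)
a = (0.8000, -5.6000, -4.2000)
new position p' = (-0.3300, 2.1800, -0.6100)
v + (F/m)dt = (-1.2200, 1.2400, 1.4800)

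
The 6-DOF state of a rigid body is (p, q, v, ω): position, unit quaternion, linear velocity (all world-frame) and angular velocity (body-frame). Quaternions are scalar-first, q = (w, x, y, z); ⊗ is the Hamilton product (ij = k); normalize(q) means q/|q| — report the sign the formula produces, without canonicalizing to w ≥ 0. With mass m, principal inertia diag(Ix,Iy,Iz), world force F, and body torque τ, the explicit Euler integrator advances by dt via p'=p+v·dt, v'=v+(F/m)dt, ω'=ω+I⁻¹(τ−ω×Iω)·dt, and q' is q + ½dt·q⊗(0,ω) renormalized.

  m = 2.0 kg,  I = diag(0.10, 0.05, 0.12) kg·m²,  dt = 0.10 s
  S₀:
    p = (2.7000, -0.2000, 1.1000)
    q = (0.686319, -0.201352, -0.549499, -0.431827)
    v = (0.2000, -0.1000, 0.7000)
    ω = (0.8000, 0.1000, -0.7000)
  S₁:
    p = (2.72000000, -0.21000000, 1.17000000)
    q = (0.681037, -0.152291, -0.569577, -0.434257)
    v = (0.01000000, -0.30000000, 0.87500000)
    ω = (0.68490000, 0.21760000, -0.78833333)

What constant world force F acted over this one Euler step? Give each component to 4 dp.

velocity change Δv = (-0.19000000, -0.20000000, 0.17500000)
applied force F = (-3.8000, -4.0000, 3.5000)

F = (-3.8000, -4.0000, 3.5000)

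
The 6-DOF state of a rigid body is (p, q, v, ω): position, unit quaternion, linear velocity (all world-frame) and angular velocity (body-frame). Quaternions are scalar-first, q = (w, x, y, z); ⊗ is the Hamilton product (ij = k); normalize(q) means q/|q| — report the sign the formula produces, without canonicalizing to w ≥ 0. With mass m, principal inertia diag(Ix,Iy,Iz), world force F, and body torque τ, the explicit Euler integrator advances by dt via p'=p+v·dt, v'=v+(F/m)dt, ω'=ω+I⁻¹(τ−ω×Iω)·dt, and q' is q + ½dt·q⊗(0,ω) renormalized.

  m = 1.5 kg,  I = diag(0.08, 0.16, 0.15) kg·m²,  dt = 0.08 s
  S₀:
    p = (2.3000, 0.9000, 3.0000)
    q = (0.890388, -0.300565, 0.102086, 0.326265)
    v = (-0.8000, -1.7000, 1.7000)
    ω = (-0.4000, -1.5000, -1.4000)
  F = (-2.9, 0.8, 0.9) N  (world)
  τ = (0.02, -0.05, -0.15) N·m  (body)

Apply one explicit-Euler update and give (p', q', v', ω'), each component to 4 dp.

p' = (2.2360, 0.7640, 3.1360)
q' = (0.9068, -0.2999, 0.0265, 0.2950)
v' = (-0.9547, -1.6573, 1.7480)
ω' = (-0.3590, -1.5054, -1.5056)

new position p' = (2.2360, 0.7640, 3.1360)
new velocity v' = (-0.9547, -1.6573, 1.7480)
α = I⁻¹(τ − ω×Iω) = (0.5125, -0.0675, -1.3200)
ω' = ω + α·dt = (-0.3590, -1.5054, -1.5056)
q⊗(0,ω) = (0.4896740, -0.0096781, -1.8868790, -0.7548613)
q + ½dt·q⊗(0,ω), renormalized = (0.9068, -0.2999, 0.0265, 0.2950)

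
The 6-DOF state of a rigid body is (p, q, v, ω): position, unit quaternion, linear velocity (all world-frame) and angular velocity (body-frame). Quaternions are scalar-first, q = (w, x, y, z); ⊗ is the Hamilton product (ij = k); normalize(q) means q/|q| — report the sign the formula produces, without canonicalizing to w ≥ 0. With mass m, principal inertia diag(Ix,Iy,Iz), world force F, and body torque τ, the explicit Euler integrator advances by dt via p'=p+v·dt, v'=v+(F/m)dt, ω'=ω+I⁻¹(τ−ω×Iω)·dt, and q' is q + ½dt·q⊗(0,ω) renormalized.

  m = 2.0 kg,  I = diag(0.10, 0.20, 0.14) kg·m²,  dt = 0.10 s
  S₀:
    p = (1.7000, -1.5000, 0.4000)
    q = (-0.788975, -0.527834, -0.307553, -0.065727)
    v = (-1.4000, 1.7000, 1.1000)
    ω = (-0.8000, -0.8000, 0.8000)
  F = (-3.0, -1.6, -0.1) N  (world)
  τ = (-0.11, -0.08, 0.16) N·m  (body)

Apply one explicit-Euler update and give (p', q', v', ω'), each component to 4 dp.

gyro term ω×Iω = (0.0384, 0.0256, 0.0640)
angular accel α = (-1.4840, -0.5280, 0.6857)
ω + α·dt = (-0.9484, -0.8528, 0.8686)
Hamilton product q⊗(0,ω) = (-0.6157280, 0.3325560, 1.1060288, -0.4549552)
updated quaternion q' = (-0.8178, -0.5100, -0.2516, -0.0883)
new position p' = (1.5600, -1.3300, 0.5100)
v + (F/m)dt = (-1.5500, 1.6200, 1.0950)

p' = (1.5600, -1.3300, 0.5100)
q' = (-0.8178, -0.5100, -0.2516, -0.0883)
v' = (-1.5500, 1.6200, 1.0950)
ω' = (-0.9484, -0.8528, 0.8686)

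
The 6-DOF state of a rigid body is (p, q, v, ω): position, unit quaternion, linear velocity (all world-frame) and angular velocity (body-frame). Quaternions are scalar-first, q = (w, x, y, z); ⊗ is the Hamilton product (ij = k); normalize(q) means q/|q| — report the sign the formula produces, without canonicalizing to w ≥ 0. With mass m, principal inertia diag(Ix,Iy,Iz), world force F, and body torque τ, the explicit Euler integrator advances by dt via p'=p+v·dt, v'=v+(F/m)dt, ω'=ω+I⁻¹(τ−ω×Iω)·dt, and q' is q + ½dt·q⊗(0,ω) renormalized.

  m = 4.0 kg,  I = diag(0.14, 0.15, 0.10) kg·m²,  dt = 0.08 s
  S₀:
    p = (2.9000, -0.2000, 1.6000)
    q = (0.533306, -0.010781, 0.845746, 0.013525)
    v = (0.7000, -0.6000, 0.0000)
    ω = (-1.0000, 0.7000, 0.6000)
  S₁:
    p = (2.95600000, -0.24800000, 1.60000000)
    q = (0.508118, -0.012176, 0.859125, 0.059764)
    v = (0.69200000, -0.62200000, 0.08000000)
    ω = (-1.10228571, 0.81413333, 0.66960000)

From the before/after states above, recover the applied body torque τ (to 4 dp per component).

Δω = ω₁−ω₀ = (-0.10228571, 0.11413333, 0.06960000)
applied torque τ = (-0.2000, 0.1900, 0.0800)

τ = (-0.2000, 0.1900, 0.0800)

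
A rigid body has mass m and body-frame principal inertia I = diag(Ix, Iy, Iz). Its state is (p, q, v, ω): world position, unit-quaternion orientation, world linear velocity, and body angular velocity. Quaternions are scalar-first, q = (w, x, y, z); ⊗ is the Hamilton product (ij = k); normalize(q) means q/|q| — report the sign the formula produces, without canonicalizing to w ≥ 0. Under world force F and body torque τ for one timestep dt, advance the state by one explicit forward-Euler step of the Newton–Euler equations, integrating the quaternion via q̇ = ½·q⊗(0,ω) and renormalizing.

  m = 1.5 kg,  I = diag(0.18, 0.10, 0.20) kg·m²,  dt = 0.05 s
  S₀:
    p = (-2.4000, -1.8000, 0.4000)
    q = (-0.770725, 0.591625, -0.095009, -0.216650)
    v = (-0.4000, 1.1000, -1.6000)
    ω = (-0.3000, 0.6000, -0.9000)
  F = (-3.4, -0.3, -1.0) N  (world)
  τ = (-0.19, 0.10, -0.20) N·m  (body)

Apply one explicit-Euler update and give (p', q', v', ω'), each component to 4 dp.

p' = (-2.4200, -1.7450, 0.3200)
q' = (-0.7694, 0.6026, -0.0916, -0.1911)
v' = (-0.5133, 1.0900, -1.6333)
ω' = (-0.3378, 0.6527, -0.9536)

a = (-2.2667, -0.2000, -0.6667)
new position p' = (-2.4200, -1.7450, 0.3200)
new velocity v' = (-0.5133, 1.0900, -1.6333)
angular accel α = (-0.7556, 1.0540, -1.0720)
new body rate ω' = (-0.3378, 0.6527, -0.9536)
Hamilton product q⊗(0,ω) = (0.0395079, 0.4467156, 0.1350225, 1.0201248)
q' = normalize(q + ½dt·q⊗(0,ω)) = (-0.7694, 0.6026, -0.0916, -0.1911)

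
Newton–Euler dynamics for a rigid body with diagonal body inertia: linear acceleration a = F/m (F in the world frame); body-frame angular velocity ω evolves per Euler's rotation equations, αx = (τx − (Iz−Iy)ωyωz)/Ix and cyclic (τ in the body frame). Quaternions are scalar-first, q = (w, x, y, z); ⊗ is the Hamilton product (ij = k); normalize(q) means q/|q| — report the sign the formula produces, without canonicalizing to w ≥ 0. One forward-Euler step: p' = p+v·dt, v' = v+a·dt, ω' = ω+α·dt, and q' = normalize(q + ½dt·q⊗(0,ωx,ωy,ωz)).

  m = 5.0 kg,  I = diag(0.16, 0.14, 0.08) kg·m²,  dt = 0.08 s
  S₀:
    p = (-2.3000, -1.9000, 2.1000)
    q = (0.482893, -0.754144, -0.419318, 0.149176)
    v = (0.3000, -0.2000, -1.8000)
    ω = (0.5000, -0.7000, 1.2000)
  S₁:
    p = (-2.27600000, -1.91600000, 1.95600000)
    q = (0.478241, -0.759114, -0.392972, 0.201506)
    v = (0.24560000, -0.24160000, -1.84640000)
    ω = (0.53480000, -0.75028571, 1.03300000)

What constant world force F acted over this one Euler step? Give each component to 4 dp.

v₁ − v₀ = (-0.05440000, -0.04160000, -0.04640000)
m·(v₁−v₀)/dt = (-3.4000, -2.6000, -2.9000)

F = (-3.4000, -2.6000, -2.9000)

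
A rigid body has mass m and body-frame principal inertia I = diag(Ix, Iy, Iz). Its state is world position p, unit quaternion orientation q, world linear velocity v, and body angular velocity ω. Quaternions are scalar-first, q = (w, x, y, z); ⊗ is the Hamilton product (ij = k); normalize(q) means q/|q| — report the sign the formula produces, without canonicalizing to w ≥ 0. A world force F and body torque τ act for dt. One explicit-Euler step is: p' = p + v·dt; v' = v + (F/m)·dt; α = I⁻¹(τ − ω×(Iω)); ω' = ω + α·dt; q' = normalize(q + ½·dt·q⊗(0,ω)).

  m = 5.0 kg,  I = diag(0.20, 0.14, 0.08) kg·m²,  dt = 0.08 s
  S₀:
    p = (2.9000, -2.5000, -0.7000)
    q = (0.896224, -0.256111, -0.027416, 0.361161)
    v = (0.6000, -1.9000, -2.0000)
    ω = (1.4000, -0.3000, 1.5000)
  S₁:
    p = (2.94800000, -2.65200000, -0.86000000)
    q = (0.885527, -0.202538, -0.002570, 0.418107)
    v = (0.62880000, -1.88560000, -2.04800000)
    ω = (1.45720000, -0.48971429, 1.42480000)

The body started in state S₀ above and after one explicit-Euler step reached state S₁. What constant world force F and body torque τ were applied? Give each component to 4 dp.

F = (1.8000, 0.9000, -3.0000)
τ = (0.1700, -0.0800, -0.0500)

rate change Δω = (0.05720000, -0.18971429, -0.07520000)
τ = I·(Δω/dt) + ω₀×(Iω₀) = (0.1700, -0.0800, -0.0500)
v₁ − v₀ = (0.02880000, 0.01440000, -0.04800000)
F = m·Δv/dt = (1.8000, 0.9000, -3.0000)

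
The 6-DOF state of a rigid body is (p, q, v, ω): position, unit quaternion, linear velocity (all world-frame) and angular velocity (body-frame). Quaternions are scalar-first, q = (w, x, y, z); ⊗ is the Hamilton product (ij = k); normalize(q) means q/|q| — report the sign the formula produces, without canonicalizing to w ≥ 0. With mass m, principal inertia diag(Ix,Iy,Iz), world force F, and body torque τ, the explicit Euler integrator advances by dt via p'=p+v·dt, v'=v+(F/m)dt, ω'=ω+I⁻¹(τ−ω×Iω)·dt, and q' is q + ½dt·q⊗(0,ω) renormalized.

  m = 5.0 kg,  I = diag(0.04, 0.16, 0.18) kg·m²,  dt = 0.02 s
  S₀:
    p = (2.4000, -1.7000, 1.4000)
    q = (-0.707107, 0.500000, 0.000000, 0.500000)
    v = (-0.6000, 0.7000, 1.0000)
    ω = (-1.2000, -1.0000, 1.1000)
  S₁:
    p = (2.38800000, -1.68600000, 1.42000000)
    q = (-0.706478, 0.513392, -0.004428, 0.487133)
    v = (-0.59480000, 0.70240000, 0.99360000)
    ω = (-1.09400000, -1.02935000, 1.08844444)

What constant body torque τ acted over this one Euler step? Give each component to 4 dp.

τ = (0.1900, -0.0500, 0.0400)

Δω = ω₁−ω₀ = (0.10600000, -0.02935000, -0.01155556)
ω₀×(Iω₀) = (-0.0220, 0.1848, 0.1440)
I·α + gyro = (0.1900, -0.0500, 0.0400)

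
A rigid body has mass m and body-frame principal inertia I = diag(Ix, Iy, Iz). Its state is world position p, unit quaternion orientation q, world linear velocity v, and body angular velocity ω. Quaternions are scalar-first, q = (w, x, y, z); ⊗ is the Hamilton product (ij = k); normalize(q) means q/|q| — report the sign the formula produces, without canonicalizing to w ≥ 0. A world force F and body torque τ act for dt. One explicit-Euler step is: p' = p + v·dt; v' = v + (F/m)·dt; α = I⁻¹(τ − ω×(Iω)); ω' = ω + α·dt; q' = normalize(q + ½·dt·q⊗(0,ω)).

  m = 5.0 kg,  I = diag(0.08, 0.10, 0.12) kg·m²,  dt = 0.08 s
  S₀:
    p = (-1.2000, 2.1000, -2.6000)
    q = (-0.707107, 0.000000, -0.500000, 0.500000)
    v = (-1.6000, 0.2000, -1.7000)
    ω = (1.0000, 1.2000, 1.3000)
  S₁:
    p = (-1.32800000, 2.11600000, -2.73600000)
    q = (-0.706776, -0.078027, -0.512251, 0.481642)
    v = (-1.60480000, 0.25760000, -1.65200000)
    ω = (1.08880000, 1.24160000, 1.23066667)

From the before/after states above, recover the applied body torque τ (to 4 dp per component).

rate change Δω = (0.08880000, 0.04160000, -0.06933333)
applied torque τ = (0.1200, 0.0000, -0.0800)

τ = (0.1200, 0.0000, -0.0800)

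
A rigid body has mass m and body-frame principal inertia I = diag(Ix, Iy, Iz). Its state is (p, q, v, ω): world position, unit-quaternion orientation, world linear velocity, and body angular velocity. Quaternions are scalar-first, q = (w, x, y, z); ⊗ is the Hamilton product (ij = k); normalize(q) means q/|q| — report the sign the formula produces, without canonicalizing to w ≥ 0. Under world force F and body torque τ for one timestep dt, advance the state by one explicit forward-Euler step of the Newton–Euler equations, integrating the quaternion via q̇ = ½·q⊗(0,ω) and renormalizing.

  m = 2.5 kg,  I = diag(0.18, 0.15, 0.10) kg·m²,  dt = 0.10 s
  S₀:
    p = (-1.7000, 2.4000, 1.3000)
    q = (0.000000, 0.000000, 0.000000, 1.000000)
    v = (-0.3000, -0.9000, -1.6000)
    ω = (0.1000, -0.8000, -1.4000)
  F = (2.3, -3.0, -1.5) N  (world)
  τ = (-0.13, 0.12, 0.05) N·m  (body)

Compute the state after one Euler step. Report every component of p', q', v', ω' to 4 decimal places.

p' = (-1.7300, 2.3100, 1.1400)
q' = (0.0698, 0.0399, 0.0050, 0.9968)
v' = (-0.2080, -1.0200, -1.6600)
ω' = (0.0589, -0.7125, -1.3524)

ω×(Iω) gyroscopic = (-0.0560, -0.0112, 0.0024)
(τ − ω×Iω)/I = (-0.4111, 0.8747, 0.4760)
ω + α·dt = (0.0589, -0.7125, -1.3524)
Hamilton product q⊗(0,ω) = (1.4000000, 0.8000000, 0.1000000, 0.0000000)
q + ½dt·q⊗(0,ω), renormalized = (0.0698, 0.0399, 0.0050, 0.9968)
p + v·dt = (-1.7300, 2.3100, 1.1400)
new velocity v' = (-0.2080, -1.0200, -1.6600)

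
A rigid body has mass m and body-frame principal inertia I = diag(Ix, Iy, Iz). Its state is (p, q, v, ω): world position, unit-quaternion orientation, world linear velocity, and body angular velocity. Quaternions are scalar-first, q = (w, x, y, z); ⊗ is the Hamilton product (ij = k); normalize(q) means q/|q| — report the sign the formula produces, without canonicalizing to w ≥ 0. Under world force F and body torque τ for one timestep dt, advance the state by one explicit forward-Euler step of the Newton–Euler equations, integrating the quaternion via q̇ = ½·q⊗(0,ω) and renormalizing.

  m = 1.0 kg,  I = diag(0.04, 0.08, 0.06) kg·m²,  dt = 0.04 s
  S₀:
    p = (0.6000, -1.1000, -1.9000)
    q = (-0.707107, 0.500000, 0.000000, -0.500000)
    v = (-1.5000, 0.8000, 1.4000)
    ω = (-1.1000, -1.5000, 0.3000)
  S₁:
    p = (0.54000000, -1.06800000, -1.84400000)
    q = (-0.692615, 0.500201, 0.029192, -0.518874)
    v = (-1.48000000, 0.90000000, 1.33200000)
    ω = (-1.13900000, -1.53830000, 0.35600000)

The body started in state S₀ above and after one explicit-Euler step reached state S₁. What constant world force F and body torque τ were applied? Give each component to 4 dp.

rate change Δω = (-0.03900000, -0.03830000, 0.05600000)
τ = I·(Δω/dt) + ω₀×(Iω₀) = (-0.0300, -0.0700, 0.1500)
v₁ − v₀ = (0.02000000, 0.10000000, -0.06800000)
applied force F = (0.5000, 2.5000, -1.7000)

F = (0.5000, 2.5000, -1.7000)
τ = (-0.0300, -0.0700, 0.1500)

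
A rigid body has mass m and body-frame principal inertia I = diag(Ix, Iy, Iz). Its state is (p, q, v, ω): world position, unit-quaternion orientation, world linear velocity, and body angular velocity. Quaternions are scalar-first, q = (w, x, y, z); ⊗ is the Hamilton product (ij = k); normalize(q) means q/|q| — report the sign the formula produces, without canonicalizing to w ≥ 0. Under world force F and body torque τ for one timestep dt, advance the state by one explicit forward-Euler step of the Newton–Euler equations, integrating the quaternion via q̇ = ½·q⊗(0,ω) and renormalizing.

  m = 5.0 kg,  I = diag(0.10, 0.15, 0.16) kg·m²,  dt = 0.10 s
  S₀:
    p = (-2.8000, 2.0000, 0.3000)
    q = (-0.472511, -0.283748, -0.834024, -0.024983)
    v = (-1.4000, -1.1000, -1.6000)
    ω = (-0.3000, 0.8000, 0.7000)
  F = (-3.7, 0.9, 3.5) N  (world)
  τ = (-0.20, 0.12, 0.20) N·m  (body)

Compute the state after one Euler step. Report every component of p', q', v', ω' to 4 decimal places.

p + v·dt = (-2.9400, 1.8900, 0.1400)
v' = v + a·dt = (-1.4740, -1.0820, -1.5300)
α = I⁻¹(τ − ω×Iω) = (-2.0560, 0.7160, 1.3250)
ω + α·dt = (-0.5056, 0.8716, 0.8325)
2q̇ = q⊗(0,ω) = (0.5995829, -0.4220771, -0.1718903, -0.8079633)
q + ½dt·q⊗(0,ω), renormalized = (-0.4419, -0.3044, -0.8413, -0.0653)

p' = (-2.9400, 1.8900, 0.1400)
q' = (-0.4419, -0.3044, -0.8413, -0.0653)
v' = (-1.4740, -1.0820, -1.5300)
ω' = (-0.5056, 0.8716, 0.8325)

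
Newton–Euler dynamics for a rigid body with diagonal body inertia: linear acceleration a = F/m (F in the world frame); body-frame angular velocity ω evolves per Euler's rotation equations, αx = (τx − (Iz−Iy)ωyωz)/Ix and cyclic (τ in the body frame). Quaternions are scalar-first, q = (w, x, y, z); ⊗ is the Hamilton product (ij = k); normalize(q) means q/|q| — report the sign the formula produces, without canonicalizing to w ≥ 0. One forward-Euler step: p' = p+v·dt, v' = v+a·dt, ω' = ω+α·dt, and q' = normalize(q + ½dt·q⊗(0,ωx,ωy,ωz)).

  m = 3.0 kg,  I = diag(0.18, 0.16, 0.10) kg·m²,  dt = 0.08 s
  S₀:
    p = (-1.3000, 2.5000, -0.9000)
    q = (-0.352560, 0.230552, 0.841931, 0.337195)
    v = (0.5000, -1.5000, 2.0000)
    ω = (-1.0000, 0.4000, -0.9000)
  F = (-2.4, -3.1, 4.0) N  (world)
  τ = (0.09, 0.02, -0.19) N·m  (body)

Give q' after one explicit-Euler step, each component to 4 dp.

2q̇ = q⊗(0,ω) = (0.1972551, -0.5400559, -0.2707222, 1.2514558)
updated quaternion q' = (-0.3441, 0.2086, 0.8298, 0.3866)

q' = (-0.3441, 0.2086, 0.8298, 0.3866)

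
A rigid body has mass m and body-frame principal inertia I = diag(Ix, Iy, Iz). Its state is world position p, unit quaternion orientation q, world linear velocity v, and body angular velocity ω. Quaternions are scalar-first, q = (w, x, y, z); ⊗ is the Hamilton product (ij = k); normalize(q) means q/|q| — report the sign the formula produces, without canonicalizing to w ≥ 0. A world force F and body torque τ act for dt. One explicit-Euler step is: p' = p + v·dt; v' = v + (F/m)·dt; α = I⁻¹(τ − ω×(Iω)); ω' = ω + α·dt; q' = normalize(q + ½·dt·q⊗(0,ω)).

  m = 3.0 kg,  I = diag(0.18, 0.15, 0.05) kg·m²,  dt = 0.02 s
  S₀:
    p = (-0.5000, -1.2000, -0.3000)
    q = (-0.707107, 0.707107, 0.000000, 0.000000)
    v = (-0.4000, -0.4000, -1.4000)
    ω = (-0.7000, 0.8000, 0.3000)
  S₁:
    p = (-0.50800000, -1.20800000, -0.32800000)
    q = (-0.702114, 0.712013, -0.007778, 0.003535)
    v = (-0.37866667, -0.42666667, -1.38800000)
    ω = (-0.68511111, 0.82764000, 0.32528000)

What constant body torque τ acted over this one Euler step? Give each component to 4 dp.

τ = (0.1100, 0.1800, 0.0800)

rate change Δω = (0.01488889, 0.02764000, 0.02528000)
I·α + gyro = (0.1100, 0.1800, 0.0800)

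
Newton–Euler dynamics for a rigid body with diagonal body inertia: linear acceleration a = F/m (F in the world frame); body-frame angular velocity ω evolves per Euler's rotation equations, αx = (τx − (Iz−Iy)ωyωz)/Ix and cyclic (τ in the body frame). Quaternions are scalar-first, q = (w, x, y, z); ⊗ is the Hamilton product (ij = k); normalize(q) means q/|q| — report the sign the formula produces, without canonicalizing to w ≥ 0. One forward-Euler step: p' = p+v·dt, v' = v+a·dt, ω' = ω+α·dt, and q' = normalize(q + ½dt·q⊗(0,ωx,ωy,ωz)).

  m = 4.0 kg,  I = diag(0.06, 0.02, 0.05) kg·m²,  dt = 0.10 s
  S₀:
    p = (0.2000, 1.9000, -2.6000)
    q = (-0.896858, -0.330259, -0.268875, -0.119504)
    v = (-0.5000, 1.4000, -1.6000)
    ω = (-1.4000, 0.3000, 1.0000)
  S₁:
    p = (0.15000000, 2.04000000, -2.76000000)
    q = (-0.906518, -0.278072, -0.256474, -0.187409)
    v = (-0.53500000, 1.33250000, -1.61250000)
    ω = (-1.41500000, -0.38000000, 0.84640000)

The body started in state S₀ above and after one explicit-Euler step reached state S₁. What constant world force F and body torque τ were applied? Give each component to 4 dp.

velocity change Δv = (-0.03500000, -0.06750000, -0.01250000)
m·(v₁−v₀)/dt = (-1.4000, -2.7000, -0.5000)
Δω = ω₁−ω₀ = (-0.01500000, -0.68000000, -0.15360000)
gyro term ω₀×Iω₀ = (0.0090, -0.0140, 0.0168)
applied torque τ = (0.0000, -0.1500, -0.0600)

F = (-1.4000, -2.7000, -0.5000)
τ = (0.0000, -0.1500, -0.0600)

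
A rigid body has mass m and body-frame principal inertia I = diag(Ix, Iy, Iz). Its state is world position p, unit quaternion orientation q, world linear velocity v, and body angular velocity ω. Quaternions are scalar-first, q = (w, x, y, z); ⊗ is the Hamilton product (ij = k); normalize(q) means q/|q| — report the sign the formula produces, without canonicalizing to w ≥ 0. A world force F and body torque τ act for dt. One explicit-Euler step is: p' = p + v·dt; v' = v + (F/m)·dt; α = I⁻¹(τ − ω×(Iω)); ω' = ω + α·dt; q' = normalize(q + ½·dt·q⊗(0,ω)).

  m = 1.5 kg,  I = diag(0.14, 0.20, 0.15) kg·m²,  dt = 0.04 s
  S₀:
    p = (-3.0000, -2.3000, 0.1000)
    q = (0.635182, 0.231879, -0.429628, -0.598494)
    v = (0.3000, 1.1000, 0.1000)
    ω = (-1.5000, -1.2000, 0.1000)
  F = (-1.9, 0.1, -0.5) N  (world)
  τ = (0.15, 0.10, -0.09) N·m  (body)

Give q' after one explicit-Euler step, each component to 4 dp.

q' = (0.6326, 0.1975, -0.4271, -0.6152)

Hamilton product q⊗(0,ω) = (-0.1078857, -1.7139286, 0.1123347, -0.8591786)
q + ½dt·q⊗(0,ω), renormalized = (0.6326, 0.1975, -0.4271, -0.6152)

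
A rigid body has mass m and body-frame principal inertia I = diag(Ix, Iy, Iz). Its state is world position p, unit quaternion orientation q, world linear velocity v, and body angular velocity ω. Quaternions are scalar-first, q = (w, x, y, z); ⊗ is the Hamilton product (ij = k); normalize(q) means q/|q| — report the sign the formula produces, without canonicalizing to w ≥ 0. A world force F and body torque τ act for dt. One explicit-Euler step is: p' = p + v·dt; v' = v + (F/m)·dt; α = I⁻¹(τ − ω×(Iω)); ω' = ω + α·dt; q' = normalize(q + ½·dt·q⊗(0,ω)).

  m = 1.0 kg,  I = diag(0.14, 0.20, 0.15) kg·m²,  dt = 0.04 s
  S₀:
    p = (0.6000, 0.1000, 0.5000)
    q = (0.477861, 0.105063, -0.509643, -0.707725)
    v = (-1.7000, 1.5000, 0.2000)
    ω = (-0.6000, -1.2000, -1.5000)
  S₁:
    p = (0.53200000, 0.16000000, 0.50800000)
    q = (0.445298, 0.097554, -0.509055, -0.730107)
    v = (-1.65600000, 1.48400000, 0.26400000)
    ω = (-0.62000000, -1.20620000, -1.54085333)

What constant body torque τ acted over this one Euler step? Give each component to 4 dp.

τ = (-0.1600, -0.0400, -0.1100)

rate change Δω = (-0.02000000, -0.00620000, -0.04085333)
precession coupling = (-0.0900, -0.0090, 0.0432)
applied torque τ = (-0.1600, -0.0400, -0.1100)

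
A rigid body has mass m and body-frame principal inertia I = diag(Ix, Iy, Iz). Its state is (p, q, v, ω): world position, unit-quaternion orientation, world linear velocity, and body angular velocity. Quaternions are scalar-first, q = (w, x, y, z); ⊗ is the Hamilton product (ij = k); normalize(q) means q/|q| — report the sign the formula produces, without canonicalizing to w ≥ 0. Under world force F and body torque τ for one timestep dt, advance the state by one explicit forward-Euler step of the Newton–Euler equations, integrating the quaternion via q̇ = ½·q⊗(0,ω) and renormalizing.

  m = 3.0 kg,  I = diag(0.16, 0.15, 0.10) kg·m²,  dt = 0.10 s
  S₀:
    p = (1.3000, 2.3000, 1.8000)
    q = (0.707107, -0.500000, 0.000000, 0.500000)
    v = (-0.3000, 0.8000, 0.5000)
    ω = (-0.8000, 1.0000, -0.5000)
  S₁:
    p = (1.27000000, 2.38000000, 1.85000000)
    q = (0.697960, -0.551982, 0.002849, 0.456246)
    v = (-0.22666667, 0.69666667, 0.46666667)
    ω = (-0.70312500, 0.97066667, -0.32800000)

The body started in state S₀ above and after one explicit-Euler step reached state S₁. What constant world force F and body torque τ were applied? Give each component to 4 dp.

ω₁ − ω₀ = (0.09687500, -0.02933333, 0.17200000)
gyro term ω₀×Iω₀ = (0.0250, 0.0240, 0.0080)
τ = I·(Δω/dt) + ω₀×(Iω₀) = (0.1800, -0.0200, 0.1800)
v₁ − v₀ = (0.07333333, -0.10333333, -0.03333333)
applied force F = (2.2000, -3.1000, -1.0000)

F = (2.2000, -3.1000, -1.0000)
τ = (0.1800, -0.0200, 0.1800)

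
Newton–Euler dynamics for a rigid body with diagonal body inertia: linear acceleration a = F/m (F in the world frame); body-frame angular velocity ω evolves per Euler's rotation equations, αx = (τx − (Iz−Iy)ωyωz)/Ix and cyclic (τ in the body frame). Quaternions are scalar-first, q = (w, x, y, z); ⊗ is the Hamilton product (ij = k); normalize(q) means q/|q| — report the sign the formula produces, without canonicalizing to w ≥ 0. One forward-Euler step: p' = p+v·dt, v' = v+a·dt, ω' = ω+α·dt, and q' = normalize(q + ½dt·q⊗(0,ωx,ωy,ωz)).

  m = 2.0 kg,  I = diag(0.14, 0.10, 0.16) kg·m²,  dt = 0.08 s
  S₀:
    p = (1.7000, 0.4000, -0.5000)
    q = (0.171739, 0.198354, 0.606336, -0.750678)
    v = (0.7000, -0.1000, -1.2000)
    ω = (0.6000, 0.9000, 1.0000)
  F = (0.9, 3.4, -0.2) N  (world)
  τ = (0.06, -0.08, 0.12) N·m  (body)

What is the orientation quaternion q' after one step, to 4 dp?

q⊗(0,ω) = (0.0859632, 1.3849896, -0.4941957, -0.0135440)
q + ½dt·q⊗(0,ω), renormalized = (0.1749, 0.2533, 0.5856, -0.7499)

q' = (0.1749, 0.2533, 0.5856, -0.7499)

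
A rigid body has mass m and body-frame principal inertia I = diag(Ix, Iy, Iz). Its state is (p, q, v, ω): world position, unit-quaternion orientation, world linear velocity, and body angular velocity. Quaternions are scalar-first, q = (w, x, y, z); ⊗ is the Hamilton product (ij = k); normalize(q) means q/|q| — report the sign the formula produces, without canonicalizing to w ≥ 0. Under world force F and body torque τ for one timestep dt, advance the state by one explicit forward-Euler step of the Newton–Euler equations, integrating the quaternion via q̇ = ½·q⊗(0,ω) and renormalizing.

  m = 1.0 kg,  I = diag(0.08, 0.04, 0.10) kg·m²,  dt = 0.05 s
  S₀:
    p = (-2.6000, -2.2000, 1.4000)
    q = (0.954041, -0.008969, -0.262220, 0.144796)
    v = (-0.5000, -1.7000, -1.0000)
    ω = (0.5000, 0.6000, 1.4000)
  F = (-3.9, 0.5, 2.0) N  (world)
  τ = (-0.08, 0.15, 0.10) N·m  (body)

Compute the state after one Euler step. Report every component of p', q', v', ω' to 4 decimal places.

(τ − ω×Iω)/I = (-1.6300, 4.1000, 1.1200)
ω + α·dt = (0.4185, 0.8050, 1.4560)
q⊗(0,ω) = (-0.0408979, 0.0230349, 0.6573792, 1.4613860)
updated quaternion q' = (0.9523, -0.0084, -0.2456, 0.1812)
p' = p + v·dt = (-2.6250, -2.2850, 1.3500)
v' = v + a·dt = (-0.6950, -1.6750, -0.9000)

p' = (-2.6250, -2.2850, 1.3500)
q' = (0.9523, -0.0084, -0.2456, 0.1812)
v' = (-0.6950, -1.6750, -0.9000)
ω' = (0.4185, 0.8050, 1.4560)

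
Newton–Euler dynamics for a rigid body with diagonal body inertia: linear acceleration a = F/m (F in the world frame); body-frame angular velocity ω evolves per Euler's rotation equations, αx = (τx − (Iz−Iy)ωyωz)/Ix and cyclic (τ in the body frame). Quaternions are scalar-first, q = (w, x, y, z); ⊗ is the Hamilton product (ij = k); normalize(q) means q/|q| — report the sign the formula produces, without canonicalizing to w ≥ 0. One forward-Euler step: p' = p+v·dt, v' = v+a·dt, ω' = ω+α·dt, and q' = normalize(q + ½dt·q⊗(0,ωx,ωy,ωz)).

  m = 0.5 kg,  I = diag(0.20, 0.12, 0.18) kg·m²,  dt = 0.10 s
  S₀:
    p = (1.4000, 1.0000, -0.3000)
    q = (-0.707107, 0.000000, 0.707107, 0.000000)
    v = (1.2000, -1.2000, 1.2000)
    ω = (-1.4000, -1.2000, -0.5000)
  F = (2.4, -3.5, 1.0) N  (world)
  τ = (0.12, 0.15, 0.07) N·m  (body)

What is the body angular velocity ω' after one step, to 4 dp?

ω' = (-1.3580, -1.0867, -0.3864)

precession coupling ω×(Iω) = (0.0360, 0.0140, -0.1344)
(τ − ω×Iω)/I = (0.4200, 1.1333, 1.1356)
ω' = ω + α·dt = (-1.3580, -1.0867, -0.3864)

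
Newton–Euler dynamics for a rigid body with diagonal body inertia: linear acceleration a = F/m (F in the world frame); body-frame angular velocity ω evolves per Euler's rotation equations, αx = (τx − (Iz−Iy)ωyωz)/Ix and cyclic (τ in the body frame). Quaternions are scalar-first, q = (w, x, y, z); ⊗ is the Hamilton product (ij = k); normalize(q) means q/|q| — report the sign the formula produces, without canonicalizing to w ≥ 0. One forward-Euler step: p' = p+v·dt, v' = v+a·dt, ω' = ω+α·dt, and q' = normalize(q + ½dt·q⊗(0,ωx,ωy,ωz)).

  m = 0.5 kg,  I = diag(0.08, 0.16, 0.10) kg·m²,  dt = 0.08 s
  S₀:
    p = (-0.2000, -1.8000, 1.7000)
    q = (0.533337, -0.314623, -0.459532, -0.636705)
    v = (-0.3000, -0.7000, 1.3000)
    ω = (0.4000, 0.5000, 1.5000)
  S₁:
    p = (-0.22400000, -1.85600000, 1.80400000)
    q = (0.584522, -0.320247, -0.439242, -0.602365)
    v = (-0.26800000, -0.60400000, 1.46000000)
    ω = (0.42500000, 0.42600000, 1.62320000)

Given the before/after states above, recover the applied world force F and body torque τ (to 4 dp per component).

velocity change Δv = (0.03200000, 0.09600000, 0.16000000)
applied force F = (0.2000, 0.6000, 1.0000)
rate change Δω = (0.02500000, -0.07400000, 0.12320000)
gyro term ω₀×Iω₀ = (-0.0450, -0.0120, 0.0160)
applied torque τ = (-0.0200, -0.1600, 0.1700)

F = (0.2000, 0.6000, 1.0000)
τ = (-0.0200, -0.1600, 0.1700)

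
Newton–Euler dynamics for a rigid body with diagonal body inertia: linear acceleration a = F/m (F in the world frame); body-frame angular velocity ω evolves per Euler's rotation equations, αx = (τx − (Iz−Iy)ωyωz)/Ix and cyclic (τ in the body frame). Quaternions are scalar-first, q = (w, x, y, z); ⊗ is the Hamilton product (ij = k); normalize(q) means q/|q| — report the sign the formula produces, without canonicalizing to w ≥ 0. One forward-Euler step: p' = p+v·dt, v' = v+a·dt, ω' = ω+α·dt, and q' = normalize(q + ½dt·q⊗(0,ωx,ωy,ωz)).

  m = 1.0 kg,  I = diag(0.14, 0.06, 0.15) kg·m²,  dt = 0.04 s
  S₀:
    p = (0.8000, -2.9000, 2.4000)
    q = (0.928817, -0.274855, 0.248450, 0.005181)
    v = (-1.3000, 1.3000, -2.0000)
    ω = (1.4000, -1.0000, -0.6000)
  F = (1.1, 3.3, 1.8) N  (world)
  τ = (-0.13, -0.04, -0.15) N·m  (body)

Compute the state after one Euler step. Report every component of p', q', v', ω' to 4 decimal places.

angular accel α = (-1.3143, -0.8067, -1.7467)
new body rate ω' = (1.3474, -1.0323, -0.6699)
2q̇ = q⊗(0,ω) = (0.6363556, 1.1564548, -1.0864766, -0.6302652)
q' = normalize(q + ½dt·q⊗(0,ω)) = (0.9409, -0.2516, 0.2266, -0.0074)
a = (1.1000, 3.3000, 1.8000)
p' = p + v·dt = (0.7480, -2.8480, 2.3200)
v' = v + a·dt = (-1.2560, 1.4320, -1.9280)

p' = (0.7480, -2.8480, 2.3200)
q' = (0.9409, -0.2516, 0.2266, -0.0074)
v' = (-1.2560, 1.4320, -1.9280)
ω' = (1.3474, -1.0323, -0.6699)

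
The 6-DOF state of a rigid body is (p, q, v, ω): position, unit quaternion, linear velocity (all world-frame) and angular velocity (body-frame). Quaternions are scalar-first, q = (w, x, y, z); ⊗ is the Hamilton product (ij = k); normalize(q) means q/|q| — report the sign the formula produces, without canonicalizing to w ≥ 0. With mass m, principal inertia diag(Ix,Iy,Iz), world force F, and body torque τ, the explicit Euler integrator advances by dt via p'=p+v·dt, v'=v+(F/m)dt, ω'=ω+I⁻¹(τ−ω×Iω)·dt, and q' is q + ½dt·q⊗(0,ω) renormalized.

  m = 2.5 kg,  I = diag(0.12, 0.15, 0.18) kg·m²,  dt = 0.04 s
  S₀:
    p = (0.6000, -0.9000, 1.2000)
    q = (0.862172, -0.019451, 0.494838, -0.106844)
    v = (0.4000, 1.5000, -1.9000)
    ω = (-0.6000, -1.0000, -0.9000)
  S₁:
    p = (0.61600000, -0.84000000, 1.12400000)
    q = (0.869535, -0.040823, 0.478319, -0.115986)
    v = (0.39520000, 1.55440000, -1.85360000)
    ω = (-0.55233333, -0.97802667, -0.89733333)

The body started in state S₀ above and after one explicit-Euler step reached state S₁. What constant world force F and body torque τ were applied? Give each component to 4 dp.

F = (-0.3000, 3.4000, 2.9000)
τ = (0.1700, 0.0500, 0.0300)

velocity change Δv = (-0.00480000, 0.05440000, 0.04640000)
m·(v₁−v₀)/dt = (-0.3000, 3.4000, 2.9000)
Δω = ω₁−ω₀ = (0.04766667, 0.02197333, 0.00266667)
τ = I·(Δω/dt) + ω₀×(Iω₀) = (0.1700, 0.0500, 0.0300)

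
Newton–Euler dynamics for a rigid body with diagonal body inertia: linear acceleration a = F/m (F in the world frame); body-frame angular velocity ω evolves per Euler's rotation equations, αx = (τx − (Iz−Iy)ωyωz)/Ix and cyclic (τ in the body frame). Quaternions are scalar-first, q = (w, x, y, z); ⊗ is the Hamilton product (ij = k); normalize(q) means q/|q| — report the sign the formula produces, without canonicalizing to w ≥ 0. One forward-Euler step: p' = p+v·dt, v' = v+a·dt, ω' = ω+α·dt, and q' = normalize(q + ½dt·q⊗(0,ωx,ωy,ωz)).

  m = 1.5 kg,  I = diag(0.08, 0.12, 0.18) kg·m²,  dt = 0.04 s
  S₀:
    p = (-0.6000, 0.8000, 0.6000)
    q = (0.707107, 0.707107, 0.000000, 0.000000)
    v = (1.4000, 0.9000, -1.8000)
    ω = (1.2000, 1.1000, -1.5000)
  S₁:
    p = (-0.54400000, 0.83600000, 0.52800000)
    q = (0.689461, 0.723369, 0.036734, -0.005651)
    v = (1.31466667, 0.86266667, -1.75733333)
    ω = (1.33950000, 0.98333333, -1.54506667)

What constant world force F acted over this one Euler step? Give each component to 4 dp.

velocity change Δv = (-0.08533333, -0.03733333, 0.04266667)
F = m·Δv/dt = (-3.2000, -1.4000, 1.6000)

F = (-3.2000, -1.4000, 1.6000)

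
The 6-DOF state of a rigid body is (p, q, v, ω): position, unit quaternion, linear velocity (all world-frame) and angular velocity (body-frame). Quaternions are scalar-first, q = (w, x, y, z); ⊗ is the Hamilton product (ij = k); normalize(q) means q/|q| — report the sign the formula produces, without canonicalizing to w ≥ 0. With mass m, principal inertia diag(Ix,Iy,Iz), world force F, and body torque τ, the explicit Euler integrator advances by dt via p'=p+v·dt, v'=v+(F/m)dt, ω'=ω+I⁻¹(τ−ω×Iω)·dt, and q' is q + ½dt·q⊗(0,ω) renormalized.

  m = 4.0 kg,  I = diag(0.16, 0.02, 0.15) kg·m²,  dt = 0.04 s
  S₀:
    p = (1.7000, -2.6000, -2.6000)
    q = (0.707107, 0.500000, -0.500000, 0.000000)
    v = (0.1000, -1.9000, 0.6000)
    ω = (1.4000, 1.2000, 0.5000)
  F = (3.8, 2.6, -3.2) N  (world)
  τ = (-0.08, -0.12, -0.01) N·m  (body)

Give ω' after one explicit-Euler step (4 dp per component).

ω' = (1.3605, 0.9460, 0.5601)

α = I⁻¹(τ − ω×Iω) = (-0.9875, -6.3500, 1.5013)
ω' = ω + α·dt = (1.3605, 0.9460, 0.5601)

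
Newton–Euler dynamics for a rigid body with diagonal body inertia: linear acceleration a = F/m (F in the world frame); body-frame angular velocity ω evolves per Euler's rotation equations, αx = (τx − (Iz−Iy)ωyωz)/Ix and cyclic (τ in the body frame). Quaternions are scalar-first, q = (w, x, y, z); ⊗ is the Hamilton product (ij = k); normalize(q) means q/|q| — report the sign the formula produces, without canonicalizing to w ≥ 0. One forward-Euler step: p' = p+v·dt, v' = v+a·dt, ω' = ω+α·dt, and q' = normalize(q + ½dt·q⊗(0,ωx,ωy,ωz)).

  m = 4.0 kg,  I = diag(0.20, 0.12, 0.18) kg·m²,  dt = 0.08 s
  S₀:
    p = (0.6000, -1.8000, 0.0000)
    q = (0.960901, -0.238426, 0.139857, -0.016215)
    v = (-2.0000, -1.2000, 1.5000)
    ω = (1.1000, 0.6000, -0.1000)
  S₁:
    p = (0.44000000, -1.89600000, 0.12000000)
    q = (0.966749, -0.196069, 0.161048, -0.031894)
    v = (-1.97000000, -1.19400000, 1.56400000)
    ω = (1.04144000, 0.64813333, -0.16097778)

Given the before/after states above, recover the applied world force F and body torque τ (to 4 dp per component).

F = (1.5000, 0.3000, 3.2000)
τ = (-0.1500, 0.0700, -0.1900)

Δω = ω₁−ω₀ = (-0.05856000, 0.04813333, -0.06097778)
I·α + gyro = (-0.1500, 0.0700, -0.1900)
velocity change Δv = (0.03000000, 0.00600000, 0.06400000)
F = m·Δv/dt = (1.5000, 0.3000, 3.2000)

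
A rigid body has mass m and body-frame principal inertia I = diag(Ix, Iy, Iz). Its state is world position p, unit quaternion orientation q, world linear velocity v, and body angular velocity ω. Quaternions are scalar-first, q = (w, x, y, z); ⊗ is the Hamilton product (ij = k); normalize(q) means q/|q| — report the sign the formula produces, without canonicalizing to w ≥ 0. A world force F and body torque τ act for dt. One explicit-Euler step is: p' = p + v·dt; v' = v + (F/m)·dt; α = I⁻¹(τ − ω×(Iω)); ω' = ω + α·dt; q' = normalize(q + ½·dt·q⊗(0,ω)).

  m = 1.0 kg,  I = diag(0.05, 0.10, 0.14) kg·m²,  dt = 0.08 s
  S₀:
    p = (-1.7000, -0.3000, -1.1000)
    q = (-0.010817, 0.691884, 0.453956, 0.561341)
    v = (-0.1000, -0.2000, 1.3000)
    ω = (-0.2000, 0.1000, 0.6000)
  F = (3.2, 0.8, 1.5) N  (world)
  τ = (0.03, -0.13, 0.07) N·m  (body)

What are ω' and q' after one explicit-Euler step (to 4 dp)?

ω' = (-0.1558, -0.0126, 0.6406)
q' = (-0.0206, 0.7004, 0.4327, 0.5673)

(τ − ω×Iω)/I = (0.5520, -1.4080, 0.5071)
ω + α·dt = (-0.1558, -0.0126, 0.6406)
2q̇ = q⊗(0,ω) = (-0.2438234, 0.2184029, -0.5284803, 0.1534894)
updated quaternion q' = (-0.0206, 0.7004, 0.4327, 0.5673)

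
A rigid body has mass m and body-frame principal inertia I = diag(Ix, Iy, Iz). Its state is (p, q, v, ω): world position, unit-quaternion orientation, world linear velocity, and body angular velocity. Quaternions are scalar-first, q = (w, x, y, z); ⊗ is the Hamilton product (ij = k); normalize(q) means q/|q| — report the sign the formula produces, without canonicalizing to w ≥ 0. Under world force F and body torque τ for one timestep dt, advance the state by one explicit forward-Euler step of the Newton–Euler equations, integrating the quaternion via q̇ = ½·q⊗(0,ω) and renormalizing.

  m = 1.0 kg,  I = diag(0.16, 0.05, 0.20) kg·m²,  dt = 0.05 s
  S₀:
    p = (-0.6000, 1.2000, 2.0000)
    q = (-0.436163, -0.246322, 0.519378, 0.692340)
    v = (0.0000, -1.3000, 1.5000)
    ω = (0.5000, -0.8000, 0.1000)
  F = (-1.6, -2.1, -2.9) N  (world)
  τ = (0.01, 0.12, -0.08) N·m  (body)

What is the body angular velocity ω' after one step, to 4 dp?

ω' = (0.5069, -0.6780, 0.0690)

gyro term ω×Iω = (-0.0120, -0.0020, 0.0440)
α = I⁻¹(τ − ω×Iω) = (0.1375, 2.4400, -0.6200)
new body rate ω' = (0.5069, -0.6780, 0.0690)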